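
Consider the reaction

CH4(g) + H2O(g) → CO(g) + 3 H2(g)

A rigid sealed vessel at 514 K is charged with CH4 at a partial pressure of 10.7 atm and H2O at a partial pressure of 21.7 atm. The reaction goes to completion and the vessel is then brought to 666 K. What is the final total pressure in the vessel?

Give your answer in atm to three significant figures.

69.7 atm

At constant V, partial pressures at 514 K are proportional to moles, so apply stoichiometry directly to pressures.
P(H2O) required for 10.7 atm of CH4 = (1/1) × 10.7 = 10.70 atm; available 21.7 atm, so CH4 is limiting.
P(H2O) remaining = 21.7 − (1/1) × 10.7 = 11.00 atm
P(gaseous products) = (1+3)/1 × 10.7 = 42.80 atm
P_total at 514 K = 11.00 + 42.80 = 53.80 atm
Scaling to 666 K: P = 53.80 × 666/514 = 69.71 atm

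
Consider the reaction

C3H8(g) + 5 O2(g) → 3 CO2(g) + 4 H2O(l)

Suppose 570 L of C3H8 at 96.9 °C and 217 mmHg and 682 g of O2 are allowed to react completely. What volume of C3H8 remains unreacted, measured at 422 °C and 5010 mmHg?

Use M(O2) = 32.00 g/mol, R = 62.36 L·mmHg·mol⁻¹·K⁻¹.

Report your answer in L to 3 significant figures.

9.50 L

n(C3H8) = PV/RT = (217 × 570) / (62.36 × 370.05) = 5.360 mol
n(O2) = 682 / 32.00 = 21.31 mol
For 5.360 mol C3H8, stoichiometry requires (5/1) × 5.360 = 26.80 mol O2; 21.31 mol is available, so O2 is limiting.
n(C3H8) consumed = (1/5) × 21.31 = 4.262 mol; remaining = 5.360 − 4.262 = 1.098 mol
V(C3H8) = nRT/P = 1.098 × 62.36 × 695.15 / 5010 = 9.501 L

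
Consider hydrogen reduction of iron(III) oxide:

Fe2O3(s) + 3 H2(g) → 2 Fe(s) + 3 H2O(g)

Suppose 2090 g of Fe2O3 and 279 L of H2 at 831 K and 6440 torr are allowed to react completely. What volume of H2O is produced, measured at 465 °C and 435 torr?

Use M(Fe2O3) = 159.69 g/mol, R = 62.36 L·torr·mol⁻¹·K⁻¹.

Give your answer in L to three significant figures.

n(Fe2O3) = 2090 / 159.69 = 13.09 mol
n(H2) = PV/RT = (6440 × 279) / (62.36 × 831) = 34.67 mol
For 13.09 mol Fe2O3, stoichiometry requires (3/1) × 13.09 = 39.27 mol H2; 34.67 mol is available, so H2 is limiting.
n(H2O) = (3/3) × 34.67 = 34.67 mol
V(H2O) = nRT/P = 34.67 × 62.36 × 738.15 / 435 = 3669 L

3670 L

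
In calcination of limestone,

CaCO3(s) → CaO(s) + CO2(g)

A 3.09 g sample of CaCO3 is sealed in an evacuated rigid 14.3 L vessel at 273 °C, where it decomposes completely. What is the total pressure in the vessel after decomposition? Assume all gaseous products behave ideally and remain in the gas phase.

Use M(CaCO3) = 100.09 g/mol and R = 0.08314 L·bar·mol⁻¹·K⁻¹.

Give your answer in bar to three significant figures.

0.0980 bar

n(CaCO3) = 3.09 / 100.09 = 0.03087 mol
n(gas produced) = (1/1) × 0.03087 = 0.03087 mol
P = nRT/V = 0.03087 × 0.08314 × 546.15 / 14.3 = 0.09802 bar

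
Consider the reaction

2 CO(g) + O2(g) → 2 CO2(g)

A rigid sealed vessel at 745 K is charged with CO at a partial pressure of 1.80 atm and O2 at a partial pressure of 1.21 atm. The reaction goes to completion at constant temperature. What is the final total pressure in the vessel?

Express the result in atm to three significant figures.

2.11 atm

With V and T fixed, P_i ∝ n_i, so the mole ratios apply directly to partial pressures at 745 K.
P(O2) required for 1.80 atm of CO = (1/2) × 1.80 = 0.9000 atm; available 1.21 atm, so CO is limiting.
P(O2) remaining = 1.21 − (1/2) × 1.80 = 0.3100 atm
P(gaseous products) = (2)/2 × 1.80 = 1.800 atm
P_total at 745 K = 0.3100 + 1.800 = 2.110 atm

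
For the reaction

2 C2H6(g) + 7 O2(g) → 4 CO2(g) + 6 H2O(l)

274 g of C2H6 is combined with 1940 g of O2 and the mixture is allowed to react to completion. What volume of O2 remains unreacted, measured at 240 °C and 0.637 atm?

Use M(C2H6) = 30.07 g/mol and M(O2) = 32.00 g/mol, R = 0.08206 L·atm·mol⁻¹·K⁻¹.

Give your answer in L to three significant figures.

1900 L

n(C2H6) = 274 / 30.07 = 9.112 mol
n(O2) = 1940 / 32.00 = 60.62 mol
For 9.112 mol C2H6, stoichiometry requires (7/2) × 9.112 = 31.89 mol O2; 60.62 mol is available, so C2H6 is limiting.
n(O2) consumed = (7/2) × 9.112 = 31.89 mol; remaining = 60.62 − 31.89 = 28.73 mol
V(O2) = nRT/P = 28.73 × 0.08206 × 513.15 / 0.637 = 1899 L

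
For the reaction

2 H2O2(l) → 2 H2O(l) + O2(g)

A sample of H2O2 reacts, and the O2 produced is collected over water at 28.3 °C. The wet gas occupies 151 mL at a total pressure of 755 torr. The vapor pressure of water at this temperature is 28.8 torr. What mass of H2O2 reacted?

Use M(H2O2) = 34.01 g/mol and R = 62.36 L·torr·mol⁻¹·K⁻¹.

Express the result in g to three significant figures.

0.397 g

P(O2) = 755 − 28.8 = 726.2 torr
n(O2) = PV/RT = (726.2 × 0.1510) / (62.36 × 301.45) = 0.005833 mol
n(H2O2) = (2/1) × 0.005833 = 0.01167 mol
m(H2O2) = 0.01167 × 34.01 = 0.3969 g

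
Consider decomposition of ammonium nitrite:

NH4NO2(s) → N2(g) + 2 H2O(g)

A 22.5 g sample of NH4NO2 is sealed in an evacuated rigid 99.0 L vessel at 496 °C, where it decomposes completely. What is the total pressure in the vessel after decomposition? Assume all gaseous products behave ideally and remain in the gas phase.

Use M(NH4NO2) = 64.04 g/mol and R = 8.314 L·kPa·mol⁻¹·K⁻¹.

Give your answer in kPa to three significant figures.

68.1 kPa

n(NH4NO2) = 22.5 / 64.04 = 0.3513 mol
n(gas produced) = (3/1) × 0.3513 = 1.054 mol
P = nRT/V = 1.054 × 8.314 × 769.15 / 99.0 = 68.08 kPa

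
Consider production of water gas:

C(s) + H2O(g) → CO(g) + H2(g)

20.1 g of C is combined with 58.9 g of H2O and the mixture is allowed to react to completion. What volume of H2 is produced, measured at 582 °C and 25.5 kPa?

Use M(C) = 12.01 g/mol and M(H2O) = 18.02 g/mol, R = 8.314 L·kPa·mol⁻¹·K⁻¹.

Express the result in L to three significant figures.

467 L

n(C) = 20.1 / 12.01 = 1.674 mol
n(H2O) = 58.9 / 18.02 = 3.269 mol
For 1.674 mol C, stoichiometry requires (1/1) × 1.674 = 1.674 mol H2O; 3.269 mol is available, so C is limiting.
n(H2) = (1/1) × 1.674 = 1.674 mol
V(H2) = nRT/P = 1.674 × 8.314 × 855.15 / 25.5 = 466.7 L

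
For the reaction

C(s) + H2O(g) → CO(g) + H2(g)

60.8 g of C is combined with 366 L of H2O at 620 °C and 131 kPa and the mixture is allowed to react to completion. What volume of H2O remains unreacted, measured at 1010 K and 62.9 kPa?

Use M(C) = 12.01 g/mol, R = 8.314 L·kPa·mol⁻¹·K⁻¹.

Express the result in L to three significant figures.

n(C) = 60.8 / 12.01 = 5.062 mol
n(H2O) = PV/RT = (131 × 366) / (8.314 × 893.15) = 6.457 mol
For 5.062 mol C, stoichiometry requires (1/1) × 5.062 = 5.062 mol H2O; 6.457 mol is available, so C is limiting.
n(H2O) consumed = (1/1) × 5.062 = 5.062 mol; remaining = 6.457 − 5.062 = 1.395 mol
V(H2O) = nRT/P = 1.395 × 8.314 × 1010 / 62.9 = 186.2 L

186 L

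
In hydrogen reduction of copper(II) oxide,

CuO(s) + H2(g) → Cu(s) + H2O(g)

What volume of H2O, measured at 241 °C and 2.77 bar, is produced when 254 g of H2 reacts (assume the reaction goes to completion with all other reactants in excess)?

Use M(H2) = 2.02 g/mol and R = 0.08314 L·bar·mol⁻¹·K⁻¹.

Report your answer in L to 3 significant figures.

n(H2) = 254.0 / 2.02 = 125.7 mol
n(H2O) = (1/1) × 125.7 = 125.7 mol
V = nRT/P = 125.7 × 0.08314 × 514.15 / 2.77 = 1940 L

1940 L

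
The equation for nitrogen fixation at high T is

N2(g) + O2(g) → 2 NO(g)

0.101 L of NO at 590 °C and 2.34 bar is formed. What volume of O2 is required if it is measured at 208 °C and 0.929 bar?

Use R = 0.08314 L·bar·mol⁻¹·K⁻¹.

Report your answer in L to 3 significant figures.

0.0709 L

n(NO) = PV/RT = (2.34 × 0.101) / (0.08314 × 863.15) = 0.003293 mol
n(O2) = (1/2) × 0.003293 = 0.001646 mol
V = nRT/P = 0.001646 × 0.08314 × 481.15 / 0.929 = 0.07088 L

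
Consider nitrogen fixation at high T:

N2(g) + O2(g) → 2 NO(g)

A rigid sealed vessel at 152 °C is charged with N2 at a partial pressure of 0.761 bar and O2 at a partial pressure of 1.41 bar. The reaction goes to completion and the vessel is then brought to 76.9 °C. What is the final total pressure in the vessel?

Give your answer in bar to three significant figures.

1.79 bar

With V and T fixed, P_i ∝ n_i, so the mole ratios apply directly to partial pressures at 152 °C.
P(O2) required for 0.761 bar of N2 = (1/1) × 0.761 = 0.7610 bar; available 1.41 bar, so N2 is limiting.
P(O2) remaining = 1.41 − (1/1) × 0.761 = 0.6490 bar
P(gaseous products) = (2)/1 × 0.761 = 1.522 bar
P_total at 152 °C = 0.6490 + 1.522 = 2.171 bar
Scaling to 76.9 °C: P = 2.171 × 350.05/425.15 = 1.788 bar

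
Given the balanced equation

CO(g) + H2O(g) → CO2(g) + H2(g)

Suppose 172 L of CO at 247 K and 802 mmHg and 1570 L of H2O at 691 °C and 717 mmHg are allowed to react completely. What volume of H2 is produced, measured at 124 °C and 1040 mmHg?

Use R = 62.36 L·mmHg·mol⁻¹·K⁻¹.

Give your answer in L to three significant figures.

213 L

n(CO) = PV/RT = (802 × 172) / (62.36 × 247) = 8.956 mol
n(H2O) = PV/RT = (717 × 1570) / (62.36 × 964.15) = 18.72 mol
For 8.956 mol CO, stoichiometry requires (1/1) × 8.956 = 8.956 mol H2O; 18.72 mol is available, so CO is limiting.
n(H2) = (1/1) × 8.956 = 8.956 mol
V(H2) = nRT/P = 8.956 × 62.36 × 397.15 / 1040 = 213.3 L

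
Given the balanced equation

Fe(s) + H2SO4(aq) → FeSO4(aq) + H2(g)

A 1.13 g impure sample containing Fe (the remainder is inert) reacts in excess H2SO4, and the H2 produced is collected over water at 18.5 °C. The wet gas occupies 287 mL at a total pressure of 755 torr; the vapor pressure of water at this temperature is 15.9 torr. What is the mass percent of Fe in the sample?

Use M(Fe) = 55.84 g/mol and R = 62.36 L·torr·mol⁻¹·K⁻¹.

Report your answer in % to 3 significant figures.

57.6 %

P(H2) = 755 − 15.9 = 739.1 torr
n(H2) = PV/RT = (739.1 × 0.2870) / (62.36 × 291.65) = 0.01166 mol
n(Fe) = (1/1) × 0.01166 = 0.01166 mol
m(Fe) = 0.01166 × 55.84 = 0.6511 g
%Fe = 0.6511 / 1.13 × 100 = 57.62%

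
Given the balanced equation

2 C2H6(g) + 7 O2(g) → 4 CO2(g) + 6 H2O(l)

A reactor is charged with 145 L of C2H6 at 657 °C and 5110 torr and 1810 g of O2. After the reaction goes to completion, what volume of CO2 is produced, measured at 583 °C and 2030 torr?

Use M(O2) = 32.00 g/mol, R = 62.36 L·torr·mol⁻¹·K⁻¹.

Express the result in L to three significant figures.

n(C2H6) = PV/RT = (5110 × 145) / (62.36 × 930.15) = 12.77 mol
n(O2) = 1810 / 32.00 = 56.56 mol
For 12.77 mol C2H6, stoichiometry requires (7/2) × 12.77 = 44.70 mol O2; 56.56 mol is available, so C2H6 is limiting.
n(CO2) = (4/2) × 12.77 = 25.54 mol
V(CO2) = nRT/P = 25.54 × 62.36 × 856.15 / 2030 = 671.7 L

672 L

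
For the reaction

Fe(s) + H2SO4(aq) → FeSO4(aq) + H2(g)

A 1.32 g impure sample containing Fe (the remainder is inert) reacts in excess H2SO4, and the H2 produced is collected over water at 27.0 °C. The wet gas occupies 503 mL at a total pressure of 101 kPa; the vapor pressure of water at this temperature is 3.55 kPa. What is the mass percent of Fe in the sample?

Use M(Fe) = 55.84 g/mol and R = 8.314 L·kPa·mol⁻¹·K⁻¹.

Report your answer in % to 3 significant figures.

83.1 %

P(H2) = 101 − 3.55 = 97.45 kPa
n(H2) = PV/RT = (97.45 × 0.5030) / (8.314 × 300.15) = 0.01964 mol
n(Fe) = (1/1) × 0.01964 = 0.01964 mol
m(Fe) = 0.01964 × 55.84 = 1.097 g
%Fe = 1.097 / 1.32 × 100 = 83.11%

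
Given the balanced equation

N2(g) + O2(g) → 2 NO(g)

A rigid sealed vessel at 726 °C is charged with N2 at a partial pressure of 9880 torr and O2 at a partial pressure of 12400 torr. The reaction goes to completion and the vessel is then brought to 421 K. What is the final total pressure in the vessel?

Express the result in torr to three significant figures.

9390 torr

Because the vessel is rigid and T is held at 726 °C, work the stoichiometry in partial pressures (P_i = n_iRT/V).
P(O2) required for 9880 torr of N2 = (1/1) × 9880 = 9880 torr; available 12400 torr, so N2 is limiting.
P(O2) remaining = 12400 − (1/1) × 9880 = 2520 torr
P(gaseous products) = (2)/1 × 9880 = 19760 torr
P_total at 726 °C = 2520 + 19760 = 22280 torr
Scaling to 421 K: P = 22280 × 421/999.15 = 9388 torr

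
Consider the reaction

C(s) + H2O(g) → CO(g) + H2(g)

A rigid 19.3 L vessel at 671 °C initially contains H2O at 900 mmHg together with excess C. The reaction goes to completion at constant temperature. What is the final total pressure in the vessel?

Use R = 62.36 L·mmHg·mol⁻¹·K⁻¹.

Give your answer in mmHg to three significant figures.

1800 mmHg

Rigid vessel, constant T ⇒ P scales with total gas moles (1 → 2).
P_final = (2/1) × 900 = 1800 mmHg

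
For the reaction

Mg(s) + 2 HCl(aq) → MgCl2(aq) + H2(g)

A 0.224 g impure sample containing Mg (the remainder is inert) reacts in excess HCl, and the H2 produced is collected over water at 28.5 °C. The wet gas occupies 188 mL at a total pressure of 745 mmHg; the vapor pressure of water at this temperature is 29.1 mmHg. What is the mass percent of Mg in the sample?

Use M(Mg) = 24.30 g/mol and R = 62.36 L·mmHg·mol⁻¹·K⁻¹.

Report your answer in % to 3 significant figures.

77.6 %

P(H2) = 745 − 29.1 = 715.9 mmHg
n(H2) = PV/RT = (715.9 × 0.1880) / (62.36 × 301.65) = 0.007155 mol
n(Mg) = (1/1) × 0.007155 = 0.007155 mol
m(Mg) = 0.007155 × 24.30 = 0.1739 g
%Mg = 0.1739 / 0.224 × 100 = 77.63%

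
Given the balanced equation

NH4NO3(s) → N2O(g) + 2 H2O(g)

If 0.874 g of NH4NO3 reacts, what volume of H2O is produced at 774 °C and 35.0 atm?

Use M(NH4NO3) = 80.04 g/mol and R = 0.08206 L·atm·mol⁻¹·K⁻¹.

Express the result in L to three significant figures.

n(NH4NO3) = 0.8740 / 80.04 = 0.01092 mol
n(H2O) = (2/1) × 0.01092 = 0.02184 mol
V = nRT/P = 0.02184 × 0.08206 × 1047.15 / 35.0 = 0.05362 L

0.0536 L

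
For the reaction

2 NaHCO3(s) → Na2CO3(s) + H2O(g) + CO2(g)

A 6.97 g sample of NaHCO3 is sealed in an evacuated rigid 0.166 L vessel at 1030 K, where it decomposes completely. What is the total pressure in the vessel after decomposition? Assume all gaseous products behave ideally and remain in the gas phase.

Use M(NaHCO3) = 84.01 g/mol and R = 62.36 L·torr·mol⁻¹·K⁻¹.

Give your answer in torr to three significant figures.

32100 torr

n(NaHCO3) = 6.97 / 84.01 = 0.08297 mol
n(gas produced) = (2/2) × 0.08297 = 0.08297 mol
P = nRT/V = 0.08297 × 62.36 × 1030 / 0.166 = 32100 torr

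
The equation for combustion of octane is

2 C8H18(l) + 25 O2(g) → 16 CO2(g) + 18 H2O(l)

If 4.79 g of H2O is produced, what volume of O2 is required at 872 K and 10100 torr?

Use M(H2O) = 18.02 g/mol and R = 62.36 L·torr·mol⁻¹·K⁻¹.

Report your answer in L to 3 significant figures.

1.99 L

n(H2O) = 4.790 / 18.02 = 0.2658 mol
n(O2) = (25/18) × 0.2658 = 0.3692 mol
V = nRT/P = 0.3692 × 62.36 × 872 / 10100 = 1.988 L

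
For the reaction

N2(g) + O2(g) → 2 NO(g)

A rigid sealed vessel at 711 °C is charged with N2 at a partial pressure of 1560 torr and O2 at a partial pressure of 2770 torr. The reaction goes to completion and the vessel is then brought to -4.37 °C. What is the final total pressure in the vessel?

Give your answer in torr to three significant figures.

1180 torr

Because the vessel is rigid and T is held at 711 °C, work the stoichiometry in partial pressures (P_i = n_iRT/V).
P(O2) required for 1560 torr of N2 = (1/1) × 1560 = 1560 torr; available 2770 torr, so N2 is limiting.
P(O2) remaining = 2770 − (1/1) × 1560 = 1210 torr
P(gaseous products) = (2)/1 × 1560 = 3120 torr
P_total at 711 °C = 1210 + 3120 = 4330 torr
Scaling to -4.37 °C: P = 4330 × 268.78/984.15 = 1183 torr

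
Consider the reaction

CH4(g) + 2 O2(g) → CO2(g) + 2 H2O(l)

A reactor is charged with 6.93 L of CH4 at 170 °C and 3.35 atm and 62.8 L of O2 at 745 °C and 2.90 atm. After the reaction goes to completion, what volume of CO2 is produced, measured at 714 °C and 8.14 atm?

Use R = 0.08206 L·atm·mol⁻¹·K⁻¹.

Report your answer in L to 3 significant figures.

6.35 L

n(CH4) = PV/RT = (3.35 × 6.93) / (0.08206 × 443.15) = 0.6384 mol
n(O2) = PV/RT = (2.90 × 62.8) / (0.08206 × 1018.15) = 2.180 mol
For 0.6384 mol CH4, stoichiometry requires (2/1) × 0.6384 = 1.277 mol O2; 2.180 mol is available, so CH4 is limiting.
n(CO2) = (1/1) × 0.6384 = 0.6384 mol
V(CO2) = nRT/P = 0.6384 × 0.08206 × 987.15 / 8.14 = 6.353 L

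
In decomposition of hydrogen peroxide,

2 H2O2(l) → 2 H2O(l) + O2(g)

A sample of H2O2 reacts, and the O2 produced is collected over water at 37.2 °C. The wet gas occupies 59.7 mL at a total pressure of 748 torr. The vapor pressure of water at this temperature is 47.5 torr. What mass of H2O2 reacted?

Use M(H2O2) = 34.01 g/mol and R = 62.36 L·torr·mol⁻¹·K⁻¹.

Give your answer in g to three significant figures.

P(O2) = 748 − 47.5 = 700.5 torr
n(O2) = PV/RT = (700.5 × 0.05970) / (62.36 × 310.35) = 0.002161 mol
n(H2O2) = (2/1) × 0.002161 = 0.004322 mol
m(H2O2) = 0.004322 × 34.01 = 0.1470 g

0.147 g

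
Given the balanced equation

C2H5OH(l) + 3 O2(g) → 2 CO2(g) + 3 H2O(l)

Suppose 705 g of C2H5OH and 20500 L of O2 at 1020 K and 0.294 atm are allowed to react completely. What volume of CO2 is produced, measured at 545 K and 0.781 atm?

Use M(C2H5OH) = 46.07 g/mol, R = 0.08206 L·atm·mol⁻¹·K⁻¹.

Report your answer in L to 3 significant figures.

1750 L

n(C2H5OH) = 705 / 46.07 = 15.30 mol
n(O2) = PV/RT = (0.294 × 20500) / (0.08206 × 1020) = 72.01 mol
For 15.30 mol C2H5OH, stoichiometry requires (3/1) × 15.30 = 45.90 mol O2; 72.01 mol is available, so C2H5OH is limiting.
n(CO2) = (2/1) × 15.30 = 30.60 mol
V(CO2) = nRT/P = 30.60 × 0.08206 × 545 / 0.781 = 1752 L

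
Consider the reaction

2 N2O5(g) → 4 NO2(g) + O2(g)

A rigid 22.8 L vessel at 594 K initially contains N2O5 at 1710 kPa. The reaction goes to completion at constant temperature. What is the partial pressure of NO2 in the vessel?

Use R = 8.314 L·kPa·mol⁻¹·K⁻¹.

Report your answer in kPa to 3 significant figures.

3420 kPa

n(N2O5)₀ = PV/RT = (1710 × 22.8) / (8.314 × 594) = 7.895 mol
n(NO2) = (4/2) × 7.895 = 15.79 mol
P(NO2) = nRT/V = 15.79 × 8.314 × 594 / 22.8 = 3420 kPa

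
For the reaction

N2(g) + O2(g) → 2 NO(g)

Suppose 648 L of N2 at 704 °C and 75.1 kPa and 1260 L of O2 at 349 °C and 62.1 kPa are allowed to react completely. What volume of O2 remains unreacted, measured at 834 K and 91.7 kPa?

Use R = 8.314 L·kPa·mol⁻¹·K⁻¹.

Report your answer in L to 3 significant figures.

691 L

n(N2) = PV/RT = (75.1 × 648) / (8.314 × 977.15) = 5.990 mol
n(O2) = PV/RT = (62.1 × 1260) / (8.314 × 622.15) = 15.13 mol
For 5.990 mol N2, stoichiometry requires (1/1) × 5.990 = 5.990 mol O2; 15.13 mol is available, so N2 is limiting.
n(O2) consumed = (1/1) × 5.990 = 5.990 mol; remaining = 15.13 − 5.990 = 9.140 mol
V(O2) = nRT/P = 9.140 × 8.314 × 834 / 91.7 = 691.1 L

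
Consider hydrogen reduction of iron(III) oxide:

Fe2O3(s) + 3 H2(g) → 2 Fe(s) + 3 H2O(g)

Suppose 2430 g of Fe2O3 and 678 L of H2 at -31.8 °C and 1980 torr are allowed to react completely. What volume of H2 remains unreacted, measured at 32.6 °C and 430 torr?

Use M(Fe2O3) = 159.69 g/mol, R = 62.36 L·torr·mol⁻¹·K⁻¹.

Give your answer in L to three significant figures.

n(Fe2O3) = 2430 / 159.69 = 15.22 mol
n(H2) = PV/RT = (1980 × 678) / (62.36 × 241.35) = 89.20 mol
For 15.22 mol Fe2O3, stoichiometry requires (3/1) × 15.22 = 45.66 mol H2; 89.20 mol is available, so Fe2O3 is limiting.
n(H2) consumed = (3/1) × 15.22 = 45.66 mol; remaining = 89.20 − 45.66 = 43.54 mol
V(H2) = nRT/P = 43.54 × 62.36 × 305.75 / 430 = 1931 L

1930 L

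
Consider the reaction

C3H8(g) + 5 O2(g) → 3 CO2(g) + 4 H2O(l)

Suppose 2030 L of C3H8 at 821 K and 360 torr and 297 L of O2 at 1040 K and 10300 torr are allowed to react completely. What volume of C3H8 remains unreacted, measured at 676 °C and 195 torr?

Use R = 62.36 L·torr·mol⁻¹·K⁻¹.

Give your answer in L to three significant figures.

1470 L

n(C3H8) = PV/RT = (360 × 2030) / (62.36 × 821) = 14.27 mol
n(O2) = PV/RT = (10300 × 297) / (62.36 × 1040) = 47.17 mol
For 14.27 mol C3H8, stoichiometry requires (5/1) × 14.27 = 71.35 mol O2; 47.17 mol is available, so O2 is limiting.
n(C3H8) consumed = (1/5) × 47.17 = 9.434 mol; remaining = 14.27 − 9.434 = 4.836 mol
V(C3H8) = nRT/P = 4.836 × 62.36 × 949.15 / 195 = 1468 L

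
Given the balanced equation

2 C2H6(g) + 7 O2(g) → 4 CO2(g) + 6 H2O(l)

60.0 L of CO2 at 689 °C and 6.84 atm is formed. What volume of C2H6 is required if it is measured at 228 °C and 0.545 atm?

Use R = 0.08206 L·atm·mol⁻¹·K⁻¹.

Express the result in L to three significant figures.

n(CO2) = PV/RT = (6.84 × 60.0) / (0.08206 × 962.15) = 5.198 mol
n(C2H6) = (2/4) × 5.198 = 2.599 mol
V = nRT/P = 2.599 × 0.08206 × 501.15 / 0.545 = 196.1 L

196 L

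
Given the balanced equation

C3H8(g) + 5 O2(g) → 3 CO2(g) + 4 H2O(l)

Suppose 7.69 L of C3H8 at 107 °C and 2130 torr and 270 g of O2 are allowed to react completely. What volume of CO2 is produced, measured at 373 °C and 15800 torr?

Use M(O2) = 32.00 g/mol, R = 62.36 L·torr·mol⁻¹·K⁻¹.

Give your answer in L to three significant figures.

5.29 L

n(C3H8) = PV/RT = (2130 × 7.69) / (62.36 × 380.15) = 0.6909 mol
n(O2) = 270 / 32.00 = 8.438 mol
For 0.6909 mol C3H8, stoichiometry requires (5/1) × 0.6909 = 3.454 mol O2; 8.438 mol is available, so C3H8 is limiting.
n(CO2) = (3/1) × 0.6909 = 2.073 mol
V(CO2) = nRT/P = 2.073 × 62.36 × 646.15 / 15800 = 5.287 L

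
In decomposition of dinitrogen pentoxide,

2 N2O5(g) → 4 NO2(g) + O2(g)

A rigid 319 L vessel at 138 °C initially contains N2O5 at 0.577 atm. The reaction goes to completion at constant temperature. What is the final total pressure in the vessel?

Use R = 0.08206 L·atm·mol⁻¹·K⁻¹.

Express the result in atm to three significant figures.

1.44 atm

At constant T and V, P ∝ n(gas): 2 mol gas → 5 mol gas.
P_final = (5/2) × 0.577 = 1.442 atm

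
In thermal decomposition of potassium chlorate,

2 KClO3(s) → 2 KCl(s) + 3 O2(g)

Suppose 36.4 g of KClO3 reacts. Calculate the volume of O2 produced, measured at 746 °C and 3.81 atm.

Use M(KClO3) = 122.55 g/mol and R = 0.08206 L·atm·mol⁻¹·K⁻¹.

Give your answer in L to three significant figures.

9.78 L

n(KClO3) = 36.40 / 122.55 = 0.2970 mol
n(O2) = (3/2) × 0.2970 = 0.4455 mol
V = nRT/P = 0.4455 × 0.08206 × 1019.15 / 3.81 = 9.779 L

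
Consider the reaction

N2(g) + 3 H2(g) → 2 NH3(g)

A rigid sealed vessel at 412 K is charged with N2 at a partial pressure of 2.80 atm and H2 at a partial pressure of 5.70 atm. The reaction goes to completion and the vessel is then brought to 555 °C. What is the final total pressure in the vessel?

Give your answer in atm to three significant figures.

With V and T fixed, P_i ∝ n_i, so the mole ratios apply directly to partial pressures at 412 K.
P(H2) required for 2.80 atm of N2 = (3/1) × 2.80 = 8.400 atm; available 5.70 atm, so H2 is limiting.
P(N2) remaining = 2.80 − (1/3) × 5.70 = 0.9000 atm
P(gaseous products) = (2)/3 × 5.70 = 3.800 atm
P_total at 412 K = 0.9000 + 3.800 = 4.700 atm
Scaling to 555 °C: P = 4.700 × 828.15/412 = 9.447 atm

9.45 atm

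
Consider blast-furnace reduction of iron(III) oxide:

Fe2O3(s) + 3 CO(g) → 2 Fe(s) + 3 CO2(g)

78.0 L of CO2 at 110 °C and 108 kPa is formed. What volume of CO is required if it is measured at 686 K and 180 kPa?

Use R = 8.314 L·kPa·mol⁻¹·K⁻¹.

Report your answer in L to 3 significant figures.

n(CO2) = PV/RT = (108 × 78.0) / (8.314 × 383.15) = 2.644 mol
n(CO) = (3/3) × 2.644 = 2.644 mol
V = nRT/P = 2.644 × 8.314 × 686 / 180 = 83.78 L

83.8 L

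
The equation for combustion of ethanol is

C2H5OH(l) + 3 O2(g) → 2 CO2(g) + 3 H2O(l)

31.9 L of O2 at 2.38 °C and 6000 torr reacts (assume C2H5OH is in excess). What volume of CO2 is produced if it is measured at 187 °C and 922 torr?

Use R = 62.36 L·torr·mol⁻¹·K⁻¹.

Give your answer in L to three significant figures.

n(O2) = PV/RT = (6000 × 31.9) / (62.36 × 275.53) = 11.14 mol
n(CO2) = (2/3) × 11.14 = 7.427 mol
V = nRT/P = 7.427 × 62.36 × 460.15 / 922 = 231.1 L

231 L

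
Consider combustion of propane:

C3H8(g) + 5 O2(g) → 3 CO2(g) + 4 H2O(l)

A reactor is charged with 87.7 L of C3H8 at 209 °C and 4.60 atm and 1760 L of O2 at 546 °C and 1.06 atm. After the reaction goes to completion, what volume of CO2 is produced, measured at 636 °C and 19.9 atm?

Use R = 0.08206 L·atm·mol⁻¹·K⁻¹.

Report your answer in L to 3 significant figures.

n(C3H8) = PV/RT = (4.60 × 87.7) / (0.08206 × 482.15) = 10.20 mol
n(O2) = PV/RT = (1.06 × 1760) / (0.08206 × 819.15) = 27.75 mol
For 10.20 mol C3H8, stoichiometry requires (5/1) × 10.20 = 51.00 mol O2; 27.75 mol is available, so O2 is limiting.
n(CO2) = (3/5) × 27.75 = 16.65 mol
V(CO2) = nRT/P = 16.65 × 0.08206 × 909.15 / 19.9 = 62.42 L

62.4 L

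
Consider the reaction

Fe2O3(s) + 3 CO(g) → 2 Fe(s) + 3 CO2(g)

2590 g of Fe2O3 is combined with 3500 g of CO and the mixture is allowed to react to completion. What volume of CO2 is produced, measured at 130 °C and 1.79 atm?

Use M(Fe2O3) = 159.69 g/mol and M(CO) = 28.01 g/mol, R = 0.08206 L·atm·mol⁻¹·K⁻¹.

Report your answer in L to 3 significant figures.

n(Fe2O3) = 2590 / 159.69 = 16.22 mol
n(CO) = 3500 / 28.01 = 125.0 mol
For 16.22 mol Fe2O3, stoichiometry requires (3/1) × 16.22 = 48.66 mol CO; 125.0 mol is available, so Fe2O3 is limiting.
n(CO2) = (3/1) × 16.22 = 48.66 mol
V(CO2) = nRT/P = 48.66 × 0.08206 × 403.15 / 1.79 = 899.3 L

899 L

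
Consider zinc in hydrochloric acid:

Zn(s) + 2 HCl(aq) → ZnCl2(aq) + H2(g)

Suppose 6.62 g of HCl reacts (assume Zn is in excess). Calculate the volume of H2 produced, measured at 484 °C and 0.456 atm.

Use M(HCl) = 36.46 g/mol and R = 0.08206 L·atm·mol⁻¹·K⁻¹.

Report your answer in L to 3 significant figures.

12.4 L

n(HCl) = 6.620 / 36.46 = 0.1816 mol
n(H2) = (1/2) × 0.1816 = 0.09080 mol
V = nRT/P = 0.09080 × 0.08206 × 757.15 / 0.456 = 12.37 L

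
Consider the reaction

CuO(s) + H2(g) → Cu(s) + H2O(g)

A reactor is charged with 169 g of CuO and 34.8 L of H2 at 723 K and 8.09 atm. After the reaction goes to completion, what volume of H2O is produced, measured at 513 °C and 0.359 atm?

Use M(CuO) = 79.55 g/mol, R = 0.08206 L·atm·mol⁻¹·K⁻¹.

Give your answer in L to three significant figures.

382 L

n(CuO) = 169 / 79.55 = 2.124 mol
n(H2) = PV/RT = (8.09 × 34.8) / (0.08206 × 723) = 4.745 mol
For 2.124 mol CuO, stoichiometry requires (1/1) × 2.124 = 2.124 mol H2; 4.745 mol is available, so CuO is limiting.
n(H2O) = (1/1) × 2.124 = 2.124 mol
V(H2O) = nRT/P = 2.124 × 0.08206 × 786.15 / 0.359 = 381.7 L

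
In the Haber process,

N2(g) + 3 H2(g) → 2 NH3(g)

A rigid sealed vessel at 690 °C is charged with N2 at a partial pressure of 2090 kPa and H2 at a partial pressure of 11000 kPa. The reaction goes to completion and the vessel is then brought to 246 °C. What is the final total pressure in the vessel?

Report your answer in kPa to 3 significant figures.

4800 kPa

At constant V, partial pressures at 690 °C are proportional to moles, so apply stoichiometry directly to pressures.
P(H2) required for 2090 kPa of N2 = (3/1) × 2090 = 6270 kPa; available 11000 kPa, so N2 is limiting.
P(H2) remaining = 11000 − (3/1) × 2090 = 4730 kPa
P(gaseous products) = (2)/1 × 2090 = 4180 kPa
P_total at 690 °C = 4730 + 4180 = 8910 kPa
Scaling to 246 °C: P = 8910 × 519.15/963.15 = 4803 kPa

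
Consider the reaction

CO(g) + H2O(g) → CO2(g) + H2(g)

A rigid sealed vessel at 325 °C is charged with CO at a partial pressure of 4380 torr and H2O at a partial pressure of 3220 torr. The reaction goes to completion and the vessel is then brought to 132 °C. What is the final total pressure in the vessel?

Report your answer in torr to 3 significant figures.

5150 torr

Because the vessel is rigid and T is held at 325 °C, work the stoichiometry in partial pressures (P_i = n_iRT/V).
P(H2O) required for 4380 torr of CO = (1/1) × 4380 = 4380 torr; available 3220 torr, so H2O is limiting.
P(CO) remaining = 4380 − (1/1) × 3220 = 1160 torr
P(gaseous products) = (1+1)/1 × 3220 = 6440 torr
P_total at 325 °C = 1160 + 6440 = 7600 torr
Scaling to 132 °C: P = 7600 × 405.15/598.15 = 5148 torr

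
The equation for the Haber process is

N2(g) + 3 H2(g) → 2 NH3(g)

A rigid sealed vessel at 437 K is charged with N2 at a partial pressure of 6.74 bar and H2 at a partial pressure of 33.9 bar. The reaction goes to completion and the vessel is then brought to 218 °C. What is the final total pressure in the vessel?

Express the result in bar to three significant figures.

With V and T fixed, P_i ∝ n_i, so the mole ratios apply directly to partial pressures at 437 K.
P(H2) required for 6.74 bar of N2 = (3/1) × 6.74 = 20.22 bar; available 33.9 bar, so N2 is limiting.
P(H2) remaining = 33.9 − (3/1) × 6.74 = 13.68 bar
P(gaseous products) = (2)/1 × 6.74 = 13.48 bar
P_total at 437 K = 13.68 + 13.48 = 27.16 bar
Scaling to 218 °C: P = 27.16 × 491.15/437 = 30.53 bar

30.5 bar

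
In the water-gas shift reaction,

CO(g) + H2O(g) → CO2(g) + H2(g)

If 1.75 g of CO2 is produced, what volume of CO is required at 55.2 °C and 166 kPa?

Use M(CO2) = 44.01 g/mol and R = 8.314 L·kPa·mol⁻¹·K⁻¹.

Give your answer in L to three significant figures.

n(CO2) = 1.750 / 44.01 = 0.03976 mol
n(CO) = (1/1) × 0.03976 = 0.03976 mol
V = nRT/P = 0.03976 × 8.314 × 328.35 / 166 = 0.6539 L

0.654 L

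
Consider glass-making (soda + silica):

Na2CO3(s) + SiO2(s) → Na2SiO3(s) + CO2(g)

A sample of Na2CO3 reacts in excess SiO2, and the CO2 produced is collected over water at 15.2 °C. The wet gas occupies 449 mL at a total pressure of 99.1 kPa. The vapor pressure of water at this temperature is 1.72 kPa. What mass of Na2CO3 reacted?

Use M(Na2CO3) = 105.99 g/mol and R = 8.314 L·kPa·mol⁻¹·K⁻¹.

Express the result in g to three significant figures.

1.93 g

P(CO2) = 99.1 − 1.72 = 97.38 kPa
n(CO2) = PV/RT = (97.38 × 0.4490) / (8.314 × 288.35) = 0.01824 mol
n(Na2CO3) = (1/1) × 0.01824 = 0.01824 mol
m(Na2CO3) = 0.01824 × 105.99 = 1.933 g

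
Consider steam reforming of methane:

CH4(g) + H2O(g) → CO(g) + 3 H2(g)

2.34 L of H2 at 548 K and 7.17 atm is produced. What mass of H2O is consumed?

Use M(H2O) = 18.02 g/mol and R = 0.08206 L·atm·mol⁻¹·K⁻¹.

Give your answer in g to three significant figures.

2.24 g

n(H2) = PV/RT = (7.17 × 2.34) / (0.08206 × 548) = 0.3731 mol
n(H2O) = (1/3) × 0.3731 = 0.1244 mol
m(H2O) = 0.1244 × 18.02 = 2.242 g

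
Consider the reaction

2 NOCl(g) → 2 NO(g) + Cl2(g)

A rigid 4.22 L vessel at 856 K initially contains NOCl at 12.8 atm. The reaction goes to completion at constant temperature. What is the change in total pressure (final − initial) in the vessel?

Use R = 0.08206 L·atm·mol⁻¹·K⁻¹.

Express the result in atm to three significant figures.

Rigid vessel, constant T ⇒ P scales with total gas moles (2 → 3).
P_final = (3/2) × 12.8 = 19.20 atm; ΔP = 19.20 − 12.8 = 6.400 atm

6.40 atm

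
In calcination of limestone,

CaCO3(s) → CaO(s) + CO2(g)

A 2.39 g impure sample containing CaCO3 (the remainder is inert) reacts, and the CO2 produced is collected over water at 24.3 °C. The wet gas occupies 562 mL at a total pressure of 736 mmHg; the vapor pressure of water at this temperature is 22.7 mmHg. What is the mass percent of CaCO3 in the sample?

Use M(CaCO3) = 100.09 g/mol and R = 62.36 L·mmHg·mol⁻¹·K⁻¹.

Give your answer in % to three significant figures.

P(CO2) = 736 − 22.7 = 713.3 mmHg
n(CO2) = PV/RT = (713.3 × 0.5620) / (62.36 × 297.45) = 0.02161 mol
n(CaCO3) = (1/1) × 0.02161 = 0.02161 mol
m(CaCO3) = 0.02161 × 100.09 = 2.163 g
%CaCO3 = 2.163 / 2.39 × 100 = 90.50%

90.5 %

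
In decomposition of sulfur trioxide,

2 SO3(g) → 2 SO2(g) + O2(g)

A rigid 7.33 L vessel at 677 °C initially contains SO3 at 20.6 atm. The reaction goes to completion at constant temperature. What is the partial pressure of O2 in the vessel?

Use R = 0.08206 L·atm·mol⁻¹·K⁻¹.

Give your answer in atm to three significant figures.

n(SO3)₀ = PV/RT = (20.6 × 7.33) / (0.08206 × 950.15) = 1.937 mol
n(O2) = (1/2) × 1.937 = 0.9685 mol
P(O2) = nRT/V = 0.9685 × 0.08206 × 950.15 / 7.33 = 10.30 atm

10.3 atm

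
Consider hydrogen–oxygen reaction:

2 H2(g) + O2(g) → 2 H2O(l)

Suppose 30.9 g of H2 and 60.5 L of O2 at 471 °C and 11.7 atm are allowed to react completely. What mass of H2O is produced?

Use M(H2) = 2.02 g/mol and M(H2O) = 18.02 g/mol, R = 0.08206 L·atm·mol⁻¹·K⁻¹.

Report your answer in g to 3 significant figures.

276 g

n(H2) = 30.9 / 2.02 = 15.30 mol
n(O2) = PV/RT = (11.7 × 60.5) / (0.08206 × 744.15) = 11.59 mol
For 15.30 mol H2, stoichiometry requires (1/2) × 15.30 = 7.650 mol O2; 11.59 mol is available, so H2 is limiting.
n(H2O) = (2/2) × 15.30 = 15.30 mol
m(H2O) = 15.30 × 18.02 = 275.7 g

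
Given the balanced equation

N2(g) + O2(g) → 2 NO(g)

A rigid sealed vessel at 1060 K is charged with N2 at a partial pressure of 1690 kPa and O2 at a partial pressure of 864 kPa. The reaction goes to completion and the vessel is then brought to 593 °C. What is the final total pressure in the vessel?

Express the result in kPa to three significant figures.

With V and T fixed, P_i ∝ n_i, so the mole ratios apply directly to partial pressures at 1060 K.
P(O2) required for 1690 kPa of N2 = (1/1) × 1690 = 1690 kPa; available 864 kPa, so O2 is limiting.
P(N2) remaining = 1690 − (1/1) × 864 = 826.0 kPa
P(gaseous products) = (2)/1 × 864 = 1728 kPa
P_total at 1060 K = 826.0 + 1728 = 2554 kPa
Scaling to 593 °C: P = 2554 × 866.15/1060 = 2087 kPa

2090 kPa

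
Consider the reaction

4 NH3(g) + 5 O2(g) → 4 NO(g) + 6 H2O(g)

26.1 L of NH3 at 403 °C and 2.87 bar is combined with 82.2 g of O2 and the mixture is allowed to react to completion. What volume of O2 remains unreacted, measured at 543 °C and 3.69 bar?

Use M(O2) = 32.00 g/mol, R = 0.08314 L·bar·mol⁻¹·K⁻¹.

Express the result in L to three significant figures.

16.6 L

n(NH3) = PV/RT = (2.87 × 26.1) / (0.08314 × 676.15) = 1.333 mol
n(O2) = 82.2 / 32.00 = 2.569 mol
For 1.333 mol NH3, stoichiometry requires (5/4) × 1.333 = 1.666 mol O2; 2.569 mol is available, so NH3 is limiting.
n(O2) consumed = (5/4) × 1.333 = 1.666 mol; remaining = 2.569 − 1.666 = 0.9030 mol
V(O2) = nRT/P = 0.9030 × 0.08314 × 816.15 / 3.69 = 16.61 L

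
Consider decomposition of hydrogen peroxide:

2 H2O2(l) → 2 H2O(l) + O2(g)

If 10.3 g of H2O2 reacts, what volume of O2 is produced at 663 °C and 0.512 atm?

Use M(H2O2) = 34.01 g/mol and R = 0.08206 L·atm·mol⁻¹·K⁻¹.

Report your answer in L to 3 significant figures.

n(H2O2) = 10.30 / 34.01 = 0.3029 mol
n(O2) = (1/2) × 0.3029 = 0.1515 mol
V = nRT/P = 0.1515 × 0.08206 × 936.15 / 0.512 = 22.73 L

22.7 L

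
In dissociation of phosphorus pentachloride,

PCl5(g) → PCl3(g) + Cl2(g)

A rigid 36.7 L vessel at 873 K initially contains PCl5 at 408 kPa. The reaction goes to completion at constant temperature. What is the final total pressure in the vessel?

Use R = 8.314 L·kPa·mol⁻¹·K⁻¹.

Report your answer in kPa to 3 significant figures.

816 kPa

At constant T and V, P ∝ n(gas): 1 mol gas → 2 mol gas.
P_final = (2/1) × 408 = 816.0 kPa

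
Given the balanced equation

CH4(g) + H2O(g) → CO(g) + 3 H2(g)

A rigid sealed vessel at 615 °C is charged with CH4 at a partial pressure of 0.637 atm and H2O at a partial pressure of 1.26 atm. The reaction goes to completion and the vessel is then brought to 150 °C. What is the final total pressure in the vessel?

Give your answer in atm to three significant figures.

1.51 atm

At constant V, partial pressures at 615 °C are proportional to moles, so apply stoichiometry directly to pressures.
P(H2O) required for 0.637 atm of CH4 = (1/1) × 0.637 = 0.6370 atm; available 1.26 atm, so CH4 is limiting.
P(H2O) remaining = 1.26 − (1/1) × 0.637 = 0.6230 atm
P(gaseous products) = (1+3)/1 × 0.637 = 2.548 atm
P_total at 615 °C = 0.6230 + 2.548 = 3.171 atm
Scaling to 150 °C: P = 3.171 × 423.15/888.15 = 1.511 atm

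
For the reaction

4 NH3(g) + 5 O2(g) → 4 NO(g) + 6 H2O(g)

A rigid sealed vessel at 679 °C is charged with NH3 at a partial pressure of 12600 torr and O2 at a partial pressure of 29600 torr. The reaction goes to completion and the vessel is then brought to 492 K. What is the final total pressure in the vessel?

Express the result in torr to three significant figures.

23400 torr

Because the vessel is rigid and T is held at 679 °C, work the stoichiometry in partial pressures (P_i = n_iRT/V).
P(O2) required for 12600 torr of NH3 = (5/4) × 12600 = 15750 torr; available 29600 torr, so NH3 is limiting.
P(O2) remaining = 29600 − (5/4) × 12600 = 13850 torr
P(gaseous products) = (4+6)/4 × 12600 = 31500 torr
P_total at 679 °C = 13850 + 31500 = 45350 torr
Scaling to 492 K: P = 45350 × 492/952.15 = 23430 torr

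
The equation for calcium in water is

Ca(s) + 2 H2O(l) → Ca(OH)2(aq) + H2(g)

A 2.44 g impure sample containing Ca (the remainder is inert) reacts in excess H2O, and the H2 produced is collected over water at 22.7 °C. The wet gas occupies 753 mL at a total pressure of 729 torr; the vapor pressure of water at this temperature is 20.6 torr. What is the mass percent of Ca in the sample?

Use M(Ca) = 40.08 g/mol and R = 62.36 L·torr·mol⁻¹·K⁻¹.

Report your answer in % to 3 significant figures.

P(H2) = 729 − 20.6 = 708.4 torr
n(H2) = PV/RT = (708.4 × 0.7530) / (62.36 × 295.85) = 0.02891 mol
n(Ca) = (1/1) × 0.02891 = 0.02891 mol
m(Ca) = 0.02891 × 40.08 = 1.159 g
%Ca = 1.159 / 2.44 × 100 = 47.50%

47.5 %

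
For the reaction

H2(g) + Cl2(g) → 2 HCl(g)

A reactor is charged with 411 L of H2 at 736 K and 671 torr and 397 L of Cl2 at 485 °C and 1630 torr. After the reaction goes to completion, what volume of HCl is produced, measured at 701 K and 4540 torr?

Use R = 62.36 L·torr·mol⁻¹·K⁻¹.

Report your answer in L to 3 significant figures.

116 L

n(H2) = PV/RT = (671 × 411) / (62.36 × 736) = 6.009 mol
n(Cl2) = PV/RT = (1630 × 397) / (62.36 × 758.15) = 13.69 mol
For 6.009 mol H2, stoichiometry requires (1/1) × 6.009 = 6.009 mol Cl2; 13.69 mol is available, so H2 is limiting.
n(HCl) = (2/1) × 6.009 = 12.02 mol
V(HCl) = nRT/P = 12.02 × 62.36 × 701 / 4540 = 115.7 L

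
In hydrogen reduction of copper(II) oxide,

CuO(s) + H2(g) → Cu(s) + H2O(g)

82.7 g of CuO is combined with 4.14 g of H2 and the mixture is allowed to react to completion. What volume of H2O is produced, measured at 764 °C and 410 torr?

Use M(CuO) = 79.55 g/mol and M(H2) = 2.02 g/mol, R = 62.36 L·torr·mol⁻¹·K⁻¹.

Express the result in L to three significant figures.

n(CuO) = 82.7 / 79.55 = 1.040 mol
n(H2) = 4.14 / 2.02 = 2.050 mol
For 1.040 mol CuO, stoichiometry requires (1/1) × 1.040 = 1.040 mol H2; 2.050 mol is available, so CuO is limiting.
n(H2O) = (1/1) × 1.040 = 1.040 mol
V(H2O) = nRT/P = 1.040 × 62.36 × 1037.15 / 410 = 164.1 L

164 L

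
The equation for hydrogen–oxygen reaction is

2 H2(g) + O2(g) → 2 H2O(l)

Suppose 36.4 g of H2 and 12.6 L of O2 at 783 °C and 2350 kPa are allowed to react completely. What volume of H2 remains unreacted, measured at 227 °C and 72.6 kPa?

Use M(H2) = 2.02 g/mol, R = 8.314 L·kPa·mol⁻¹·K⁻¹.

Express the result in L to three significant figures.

n(H2) = 36.4 / 2.02 = 18.02 mol
n(O2) = PV/RT = (2350 × 12.6) / (8.314 × 1056.15) = 3.372 mol
For 18.02 mol H2, stoichiometry requires (1/2) × 18.02 = 9.010 mol O2; 3.372 mol is available, so O2 is limiting.
n(H2) consumed = (2/1) × 3.372 = 6.744 mol; remaining = 18.02 − 6.744 = 11.28 mol
V(H2) = nRT/P = 11.28 × 8.314 × 500.15 / 72.6 = 646.1 L

646 L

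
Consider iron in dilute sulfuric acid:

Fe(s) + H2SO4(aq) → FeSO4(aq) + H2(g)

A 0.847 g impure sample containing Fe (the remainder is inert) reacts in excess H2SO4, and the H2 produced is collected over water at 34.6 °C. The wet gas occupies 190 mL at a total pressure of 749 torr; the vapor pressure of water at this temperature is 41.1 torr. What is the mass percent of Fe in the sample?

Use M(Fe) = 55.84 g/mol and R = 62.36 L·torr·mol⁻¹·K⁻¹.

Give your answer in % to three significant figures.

P(H2) = 749 − 41.1 = 707.9 torr
n(H2) = PV/RT = (707.9 × 0.1900) / (62.36 × 307.75) = 0.007008 mol
n(Fe) = (1/1) × 0.007008 = 0.007008 mol
m(Fe) = 0.007008 × 55.84 = 0.3913 g
%Fe = 0.3913 / 0.847 × 100 = 46.20%

46.2 %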